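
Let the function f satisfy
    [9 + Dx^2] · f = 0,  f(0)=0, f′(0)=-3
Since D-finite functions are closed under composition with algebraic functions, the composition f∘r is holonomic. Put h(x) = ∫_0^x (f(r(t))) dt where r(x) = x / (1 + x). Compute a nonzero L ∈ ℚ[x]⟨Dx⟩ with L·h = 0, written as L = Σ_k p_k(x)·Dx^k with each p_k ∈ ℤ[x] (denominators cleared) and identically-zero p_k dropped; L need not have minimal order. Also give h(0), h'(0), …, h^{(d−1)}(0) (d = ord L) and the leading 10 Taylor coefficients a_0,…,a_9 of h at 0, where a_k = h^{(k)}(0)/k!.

f: a_k = 0, -3, 0, 9/2, 0, -81/40, 0, 243/560, 0, -243/4480, …
Change of var in L_f (x↦r) gives L₀.
Integrate: L := L₀·Dx.
L = 9·Dx + (2 + 6·x + 6·x^2 + 2·x^3)·Dx^2 + (1 + 4·x + 6·x^2 + 4·x^3 + x^4)·Dx^3  (order 3).
h: a_k = 0, 0, -3/2, 1, 3/8, -21/10, 293/80, -255/56, 19353/4480, -631/240, …
ICs: h(0) = 0, h′(0) = 0, h′′(0) = -3.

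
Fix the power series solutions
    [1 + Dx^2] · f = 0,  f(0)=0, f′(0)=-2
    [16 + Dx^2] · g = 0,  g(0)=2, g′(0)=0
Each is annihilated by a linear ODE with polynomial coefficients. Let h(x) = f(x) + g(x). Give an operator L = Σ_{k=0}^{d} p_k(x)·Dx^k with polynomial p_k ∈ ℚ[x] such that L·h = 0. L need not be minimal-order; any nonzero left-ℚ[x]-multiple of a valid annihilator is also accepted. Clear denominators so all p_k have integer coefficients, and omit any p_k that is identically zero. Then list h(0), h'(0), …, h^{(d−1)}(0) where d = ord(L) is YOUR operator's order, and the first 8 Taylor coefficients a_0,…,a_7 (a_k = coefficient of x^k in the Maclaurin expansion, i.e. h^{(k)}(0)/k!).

f: a_k = 0, -2, 0, 1/3, 0, -1/60, 0, 1/2520, …
g: a_k = 2, 0, -16, 0, 64/3, 0, -512/45, 0, …
f+g: L₀ = lclm(L_f,L_g), ord ≤ 2+2.
L = 16 + 17·Dx^2 + Dx^4  (order 4).
h: a_k = 2, -2, -16, 1/3, 64/3, -1/60, -512/45, 1/2520, …
ICs: h(0) = 2, h′(0) = -2, h′′(0) = -32, h′′′(0) = 2.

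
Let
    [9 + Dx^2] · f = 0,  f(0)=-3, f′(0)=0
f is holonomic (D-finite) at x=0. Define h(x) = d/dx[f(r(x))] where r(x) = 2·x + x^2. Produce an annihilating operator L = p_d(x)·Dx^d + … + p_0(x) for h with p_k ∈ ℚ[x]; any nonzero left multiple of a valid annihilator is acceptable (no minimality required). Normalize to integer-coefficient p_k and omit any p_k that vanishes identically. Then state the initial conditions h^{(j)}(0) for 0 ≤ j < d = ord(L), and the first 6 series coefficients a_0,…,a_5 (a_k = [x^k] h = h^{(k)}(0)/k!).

f: a_k = -3, 0, 27/2, 0, -81/8, 0, …
f∘r: x↦r, Dx↦Dx/r' in L_f ⇒ L₀.
Derive L from L₀ (diff closure).
L = (39 + 144·x + 216·x^2 + 144·x^3 + 36·x^4) + (-3 - 3·x)·Dx + (1 + 2·x + x^2)·Dx^2  (order 2).
h: a_k = 0, 108, 162, -594, -1620, -1458/5, …
ICs: h(0) = 0, h′(0) = 108.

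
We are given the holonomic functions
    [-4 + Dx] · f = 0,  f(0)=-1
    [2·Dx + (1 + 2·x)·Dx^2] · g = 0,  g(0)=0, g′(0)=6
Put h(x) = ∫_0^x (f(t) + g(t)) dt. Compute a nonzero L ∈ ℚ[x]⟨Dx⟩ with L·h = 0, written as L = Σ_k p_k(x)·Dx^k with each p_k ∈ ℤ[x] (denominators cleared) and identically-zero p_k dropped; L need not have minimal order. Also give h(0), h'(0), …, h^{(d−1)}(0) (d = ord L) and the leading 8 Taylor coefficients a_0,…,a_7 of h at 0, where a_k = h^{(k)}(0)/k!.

L = (-32 - 32·x)·Dx^2 + (-4 - 32·x - 32·x^2)·Dx^3 + (3 + 10·x + 8·x^2)·Dx^4  (order 4).
h: a_k = 0, -1, 1, -14/3, -2/3, -68/15, 16/9, -1696/315, …
ICs: h(0) = 0, h′(0) = -1, h′′(0) = 2, h′′′(0) = -28.

f: a_k = -1, -4, -8, -32/3, -32/3, -128/15, -256/45, -1024/315, …
g: a_k = 0, 6, -6, 8, -12, 96/5, -32, 384/7, …
f+g: L₀ = lclm(L_f,L_g), ord ≤ 1+2.
h=∫h₀ ⇒ L = L₀·Dx.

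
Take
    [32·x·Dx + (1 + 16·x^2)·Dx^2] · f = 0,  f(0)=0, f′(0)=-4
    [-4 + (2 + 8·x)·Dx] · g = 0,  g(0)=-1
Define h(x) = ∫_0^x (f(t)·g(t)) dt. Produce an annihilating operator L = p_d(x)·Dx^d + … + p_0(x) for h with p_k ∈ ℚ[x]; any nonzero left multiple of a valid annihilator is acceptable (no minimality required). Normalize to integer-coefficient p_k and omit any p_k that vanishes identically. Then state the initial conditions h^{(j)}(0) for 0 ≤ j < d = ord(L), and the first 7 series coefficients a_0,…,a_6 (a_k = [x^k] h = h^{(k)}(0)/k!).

L = (12 - 64·x - 64·x^2)·Dx + (-4 + 16·x + 192·x^2 + 256·x^3)·Dx^2 + (1 + 8·x + 32·x^2 + 128·x^3 + 256·x^4)·Dx^3  (order 3).
h: a_k = 0, 0, 2, 8/3, -22/3, -16/3, 1556/45, …
ICs: h(0) = 0, h′(0) = 0, h′′(0) = 4.

f: a_k = 0, -4, 0, 64/3, 0, -1024/5, 0, …
g: a_k = -1, -2, 2, -4, 10, -28, 84, …
h₀=f·g: eliminate ⇒ L₀, order ≤ 2·1.
Integrate: L := L₀·Dx.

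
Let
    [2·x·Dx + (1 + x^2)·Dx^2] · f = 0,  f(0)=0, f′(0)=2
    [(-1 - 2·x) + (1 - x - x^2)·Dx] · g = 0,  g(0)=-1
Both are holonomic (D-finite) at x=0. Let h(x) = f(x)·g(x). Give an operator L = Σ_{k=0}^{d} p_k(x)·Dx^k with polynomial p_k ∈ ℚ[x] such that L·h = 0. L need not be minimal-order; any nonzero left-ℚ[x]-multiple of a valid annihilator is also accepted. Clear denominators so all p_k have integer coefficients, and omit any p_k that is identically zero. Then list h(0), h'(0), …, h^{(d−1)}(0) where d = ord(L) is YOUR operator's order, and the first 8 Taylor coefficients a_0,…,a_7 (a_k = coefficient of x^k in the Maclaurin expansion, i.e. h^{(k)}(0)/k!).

L = (2 + 2·x + 6·x^2) + (2 + 2·x + 4·x^2 + 6·x^3)·Dx + (-1 + x + x^3 + x^4)·Dx^2  (order 2).
h: a_k = 0, -2, -2, -10/3, -16/3, -136/15, -72/5, -2434/105, …
ICs: h(0) = 0, h′(0) = -2.

f: a_k = 0, 2, 0, -2/3, 0, 2/5, 0, -2/7, …
g: a_k = -1, -1, -2, -3, -5, -8, -13, -21, …
h₀=f·g: eliminate ⇒ L₀, order ≤ 2·1.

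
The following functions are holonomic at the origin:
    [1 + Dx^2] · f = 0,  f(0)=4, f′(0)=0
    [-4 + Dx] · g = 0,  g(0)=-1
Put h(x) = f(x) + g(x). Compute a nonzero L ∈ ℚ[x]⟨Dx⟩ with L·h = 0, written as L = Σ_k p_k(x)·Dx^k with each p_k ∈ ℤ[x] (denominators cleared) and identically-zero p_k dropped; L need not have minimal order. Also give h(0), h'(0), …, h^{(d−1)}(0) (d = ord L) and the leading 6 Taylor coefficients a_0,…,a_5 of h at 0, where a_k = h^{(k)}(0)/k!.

L = -4 + Dx - 4·Dx^2 + Dx^3  (order 3).
h: a_k = 3, -4, -10, -32/3, -21/2, -128/15, …
ICs: h(0) = 3, h′(0) = -4, h′′(0) = -20.

f: a_k = 4, 0, -2, 0, 1/6, 0, …
g: a_k = -1, -4, -8, -32/3, -32/3, -128/15, …
Weyl lclm of L_f,L_g ⇒ L₀ (ord ≤ 3).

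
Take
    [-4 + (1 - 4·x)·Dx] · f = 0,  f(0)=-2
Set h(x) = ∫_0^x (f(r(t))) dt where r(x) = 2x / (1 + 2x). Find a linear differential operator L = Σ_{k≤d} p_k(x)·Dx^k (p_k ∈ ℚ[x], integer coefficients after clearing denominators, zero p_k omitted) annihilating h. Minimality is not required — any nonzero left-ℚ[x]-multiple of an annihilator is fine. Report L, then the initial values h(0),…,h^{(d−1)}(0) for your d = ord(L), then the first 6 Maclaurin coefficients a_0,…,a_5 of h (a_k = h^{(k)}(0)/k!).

f: a_k = -2, -8, -32, -128, -512, -2048, …
L₀ from L_f via x↦r, Dx↦r'^{-1}Dx.
∫: right-multiply L₀ by Dx.
L = 8·Dx + (-1 + 4·x + 12·x^2)·Dx^2  (order 2).
h: a_k = 0, -2, -8, -32, -144, -3456/5, …
ICs: h(0) = 0, h′(0) = -2.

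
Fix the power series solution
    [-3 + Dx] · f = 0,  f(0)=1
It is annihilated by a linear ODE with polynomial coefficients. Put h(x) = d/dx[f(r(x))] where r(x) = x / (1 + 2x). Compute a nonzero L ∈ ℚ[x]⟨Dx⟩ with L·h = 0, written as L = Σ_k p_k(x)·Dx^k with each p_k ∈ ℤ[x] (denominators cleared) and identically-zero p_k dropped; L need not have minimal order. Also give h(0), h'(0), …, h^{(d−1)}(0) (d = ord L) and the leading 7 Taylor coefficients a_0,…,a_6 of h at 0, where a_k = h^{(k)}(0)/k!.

L = (-1 - 8·x) + (-1 - 4·x - 4·x^2)·Dx  (order 1).
h: a_k = 3, -3, -9/2, 51/2, -519/8, 4743/40, -12441/80, …
ICs: h(0) = 3.

f: a_k = 1, 3, 9/2, 9/2, 27/8, 81/40, 81/80, …
L₀ from L_f via x↦r, Dx↦r'^{-1}Dx.
Derive L from L₀ (diff closure).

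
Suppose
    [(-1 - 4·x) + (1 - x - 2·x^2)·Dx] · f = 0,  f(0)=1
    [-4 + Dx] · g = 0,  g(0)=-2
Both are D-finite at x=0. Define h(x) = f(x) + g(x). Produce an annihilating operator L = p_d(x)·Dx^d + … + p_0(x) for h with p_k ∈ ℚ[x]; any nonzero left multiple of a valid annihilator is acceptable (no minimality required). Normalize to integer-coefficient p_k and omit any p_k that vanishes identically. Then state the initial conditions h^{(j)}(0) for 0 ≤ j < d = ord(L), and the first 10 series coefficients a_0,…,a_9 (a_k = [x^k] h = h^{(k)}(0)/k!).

f: a_k = 1, 1, 3, 5, 11, 21, 43, 85, 171, 341, …
g: a_k = -2, -8, -16, -64/3, -64/3, -256/15, -512/45, -2048/315, -1024/315, -4096/2835, …
f+g: L₀ = lclm(L_f,L_g), ord ≤ 1+1.
L = (-8 - 192·x^2 - 128·x^3) + (-10 + 44·x + 72·x^2 - 64·x^3 - 64·x^4)·Dx + (3 - 11·x - 6·x^2 + 24·x^3 + 16·x^4)·Dx^2  (order 2).
h: a_k = -1, -7, -13, -49/3, -31/3, 59/15, 1423/45, 24727/315, 52841/315, 962639/2835, …
ICs: h(0) = -1, h′(0) = -7.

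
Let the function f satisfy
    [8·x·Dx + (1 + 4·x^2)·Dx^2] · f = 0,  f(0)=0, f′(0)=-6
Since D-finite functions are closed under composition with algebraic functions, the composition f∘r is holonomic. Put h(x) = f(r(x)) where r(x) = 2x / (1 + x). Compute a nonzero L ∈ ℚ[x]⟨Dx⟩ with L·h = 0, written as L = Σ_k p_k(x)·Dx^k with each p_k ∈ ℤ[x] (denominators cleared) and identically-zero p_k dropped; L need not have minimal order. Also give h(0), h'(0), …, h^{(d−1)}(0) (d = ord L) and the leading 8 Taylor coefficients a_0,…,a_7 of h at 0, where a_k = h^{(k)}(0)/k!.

f: a_k = 0, -6, 0, 8, 0, -96/5, 0, 384/7, …
Change of var in L_f (x↦r) gives L₀.
L = (2 + 34·x)·Dx + (1 + 2·x + 17·x^2)·Dx^2  (order 2).
h: a_k = 0, -12, 12, 52, -180, -1212/5, 2444, -8724/7, …
ICs: h(0) = 0, h′(0) = -12.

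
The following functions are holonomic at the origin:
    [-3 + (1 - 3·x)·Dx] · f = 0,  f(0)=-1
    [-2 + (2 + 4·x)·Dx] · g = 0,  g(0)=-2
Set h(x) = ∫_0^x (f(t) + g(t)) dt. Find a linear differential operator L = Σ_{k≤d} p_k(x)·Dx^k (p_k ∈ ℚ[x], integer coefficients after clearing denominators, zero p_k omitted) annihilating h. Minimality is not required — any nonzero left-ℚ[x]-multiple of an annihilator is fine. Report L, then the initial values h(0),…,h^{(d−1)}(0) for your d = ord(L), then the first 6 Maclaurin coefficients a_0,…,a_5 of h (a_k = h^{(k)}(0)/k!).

L = (-42 - 54·x)·Dx + (38 + 132·x + 162·x^2)·Dx^2 + (-4 - 14·x + 42·x^2 + 108·x^3)·Dx^3  (order 3).
h: a_k = 0, -3, -5/2, -8/3, -7, -319/20, …
ICs: h(0) = 0, h′(0) = -3, h′′(0) = -5.

f: a_k = -1, -3, -9, -27, -81, -243, …
g: a_k = -2, -2, 1, -1, 5/4, -7/4, …
Sum ⇒ L₀ = lclm(L_f,L_g) in ℚ(x)⟨Dx⟩.
∫: right-multiply L₀ by Dx.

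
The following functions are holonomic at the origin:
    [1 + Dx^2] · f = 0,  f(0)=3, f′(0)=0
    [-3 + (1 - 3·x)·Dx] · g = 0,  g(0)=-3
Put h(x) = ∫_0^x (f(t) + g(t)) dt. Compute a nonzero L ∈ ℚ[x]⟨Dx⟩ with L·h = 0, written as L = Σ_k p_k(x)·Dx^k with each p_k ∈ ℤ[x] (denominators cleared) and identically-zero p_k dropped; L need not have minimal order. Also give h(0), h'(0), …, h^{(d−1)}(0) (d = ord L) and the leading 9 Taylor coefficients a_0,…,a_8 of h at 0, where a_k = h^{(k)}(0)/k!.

f: a_k = 3, 0, -3/2, 0, 1/8, 0, -1/240, 0, 1/13440, …
g: a_k = -3, -9, -27, -81, -243, -729, -2187, -6561, -19683, …
L₀ := lclm(L_f,L_g); ord L₀ ≤ 2+1.
h=∫₀ˣh₀: take L = L₀·Dx.
L = (-165 + 18·x - 27·x^2)·Dx + (19 - 63·x + 27·x^2 - 27·x^3)·Dx^2 + (-165 + 18·x - 27·x^2)·Dx^3 + (19 - 63·x + 27·x^2 - 27·x^3)·Dx^4  (order 4).
h: a_k = 0, 0, -9/2, -19/2, -81/4, -1943/40, -243/2, -74983/240, -6561/8, …
ICs: h(0) = 0, h′(0) = 0, h′′(0) = -9, h′′′(0) = -57.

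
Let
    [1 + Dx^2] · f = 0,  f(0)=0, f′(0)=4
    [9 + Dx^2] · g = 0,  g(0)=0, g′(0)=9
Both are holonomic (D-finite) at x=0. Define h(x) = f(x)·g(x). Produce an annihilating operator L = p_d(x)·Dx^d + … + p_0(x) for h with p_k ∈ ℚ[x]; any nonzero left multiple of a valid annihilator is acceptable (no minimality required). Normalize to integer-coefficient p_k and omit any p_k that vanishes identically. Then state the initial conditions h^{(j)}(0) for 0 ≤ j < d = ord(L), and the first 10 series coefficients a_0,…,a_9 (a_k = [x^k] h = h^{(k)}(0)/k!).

L = 64 + 20·Dx^2 + Dx^4  (order 4).
h: a_k = 0, 0, 36, 0, -60, 0, 168/5, 0, -68/7, 0, …
ICs: h(0) = 0, h′(0) = 0, h′′(0) = 72, h′′′(0) = 0.

f: a_k = 0, 4, 0, -2/3, 0, 1/30, 0, -1/1260, 0, 1/90720, …
g: a_k = 0, 9, 0, -27/2, 0, 243/40, 0, -729/560, 0, 729/4480, …
L₀ := L_f ⊗_s L_g (sym. prod.), ord ≤ 4.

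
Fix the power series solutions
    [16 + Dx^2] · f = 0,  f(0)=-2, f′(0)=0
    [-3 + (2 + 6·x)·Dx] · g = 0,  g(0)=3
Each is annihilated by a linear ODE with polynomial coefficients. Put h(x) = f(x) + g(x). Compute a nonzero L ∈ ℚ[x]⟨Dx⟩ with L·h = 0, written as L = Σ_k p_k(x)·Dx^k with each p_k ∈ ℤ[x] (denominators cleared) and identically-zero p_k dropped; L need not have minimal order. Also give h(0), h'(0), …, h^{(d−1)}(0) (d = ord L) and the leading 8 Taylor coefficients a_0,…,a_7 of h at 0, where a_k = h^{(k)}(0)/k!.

L = (-4368 - 18432·x - 27648·x^2) + (1760 + 17568·x + 55296·x^2 + 55296·x^3)·Dx + (-273 - 1152·x - 1728·x^2)·Dx^2 + (110 + 1098·x + 3456·x^2 + 3456·x^3)·Dx^3  (order 3).
h: a_k = 1, 9/2, 101/8, 81/16, -11837/384, 5103/256, -1542427/46080, 216513/2048, …
ICs: h(0) = 1, h′(0) = 9/2, h′′(0) = 101/4.

f: a_k = -2, 0, 16, 0, -64/3, 0, 512/45, 0, …
g: a_k = 3, 9/2, -27/8, 81/16, -1215/128, 5103/256, -45927/1024, 216513/2048, …
Weyl lclm of L_f,L_g ⇒ L₀ (ord ≤ 3).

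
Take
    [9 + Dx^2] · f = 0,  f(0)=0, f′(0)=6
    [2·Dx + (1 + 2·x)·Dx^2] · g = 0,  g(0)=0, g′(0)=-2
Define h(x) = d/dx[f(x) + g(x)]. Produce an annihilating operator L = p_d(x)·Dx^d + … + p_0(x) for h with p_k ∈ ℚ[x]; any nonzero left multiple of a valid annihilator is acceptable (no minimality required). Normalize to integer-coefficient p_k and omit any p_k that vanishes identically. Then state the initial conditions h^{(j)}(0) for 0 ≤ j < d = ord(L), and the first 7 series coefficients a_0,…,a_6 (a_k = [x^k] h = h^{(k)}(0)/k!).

f: a_k = 0, 6, 0, -9, 0, 81/20, 0, …
g: a_k = 0, -2, 2, -8/3, 4, -32/5, 32/3, …
Weyl lclm of L_f,L_g ⇒ L₀ (ord ≤ 4).
h₀' ⇒ L via d/dx closure of L₀.
L = (594 + 648·x + 648·x^2) + (153 + 630·x + 972·x^2 + 648·x^3)·Dx + (66 + 72·x + 72·x^2)·Dx^2 + (17 + 70·x + 108·x^2 + 72·x^3)·Dx^3  (order 3).
h: a_k = 4, 4, -35, 16, -47/4, 64, -5363/40, …
ICs: h(0) = 4, h′(0) = 4, h′′(0) = -70.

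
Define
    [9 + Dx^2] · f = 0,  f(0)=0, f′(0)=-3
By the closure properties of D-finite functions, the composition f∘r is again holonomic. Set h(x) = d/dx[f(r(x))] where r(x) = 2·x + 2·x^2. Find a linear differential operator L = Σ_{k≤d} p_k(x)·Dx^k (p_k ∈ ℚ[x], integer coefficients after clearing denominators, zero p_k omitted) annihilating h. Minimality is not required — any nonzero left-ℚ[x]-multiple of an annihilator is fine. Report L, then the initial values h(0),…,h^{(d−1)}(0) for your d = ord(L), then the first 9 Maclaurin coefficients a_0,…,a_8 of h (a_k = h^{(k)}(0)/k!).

L = (48 + 288·x + 864·x^2 + 1152·x^3 + 576·x^4) + (-6 - 12·x)·Dx + (1 + 4·x + 4·x^2)·Dx^2  (order 2).
h: a_k = -6, -12, 108, 432, 216, -1728, -20736/5, -10368/5, 256608/35, …
ICs: h(0) = -6, h′(0) = -12.

f: a_k = 0, -3, 0, 9/2, 0, -81/40, 0, 243/560, 0, …
Change of var in L_f (x↦r) gives L₀.
h₀' ⇒ L via d/dx closure of L₀.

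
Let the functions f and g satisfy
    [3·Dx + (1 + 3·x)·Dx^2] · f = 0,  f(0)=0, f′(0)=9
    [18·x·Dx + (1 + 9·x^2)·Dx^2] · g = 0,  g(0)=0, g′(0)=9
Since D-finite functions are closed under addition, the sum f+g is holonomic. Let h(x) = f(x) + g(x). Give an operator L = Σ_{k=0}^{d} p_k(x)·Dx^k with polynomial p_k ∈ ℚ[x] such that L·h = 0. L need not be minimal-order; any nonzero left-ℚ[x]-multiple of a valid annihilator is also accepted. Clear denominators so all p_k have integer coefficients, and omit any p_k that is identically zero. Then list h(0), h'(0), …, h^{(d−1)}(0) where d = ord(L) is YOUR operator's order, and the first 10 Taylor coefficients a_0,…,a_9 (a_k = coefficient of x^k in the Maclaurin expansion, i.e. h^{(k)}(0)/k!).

L = (-18 - 162·x + 486·x^2 + 486·x^3)·Dx + (-12 - 36·x + 972·x^3 + 972·x^4)·Dx^2 + (-1 + 3·x + 18·x^2 + 54·x^3 + 243·x^4 + 243·x^5)·Dx^3  (order 3).
h: a_k = 0, 18, -27/2, 0, -243/4, 1458/5, -729/2, 0, -19683/8, 13122, …
ICs: h(0) = 0, h′(0) = 18, h′′(0) = -27.

f: a_k = 0, 9, -27/2, 27, -243/4, 729/5, -729/2, 6561/7, -19683/8, 6561, …
g: a_k = 0, 9, 0, -27, 0, 729/5, 0, -6561/7, 0, 6561, …
Sum ⇒ L₀ = lclm(L_f,L_g) in ℚ(x)⟨Dx⟩.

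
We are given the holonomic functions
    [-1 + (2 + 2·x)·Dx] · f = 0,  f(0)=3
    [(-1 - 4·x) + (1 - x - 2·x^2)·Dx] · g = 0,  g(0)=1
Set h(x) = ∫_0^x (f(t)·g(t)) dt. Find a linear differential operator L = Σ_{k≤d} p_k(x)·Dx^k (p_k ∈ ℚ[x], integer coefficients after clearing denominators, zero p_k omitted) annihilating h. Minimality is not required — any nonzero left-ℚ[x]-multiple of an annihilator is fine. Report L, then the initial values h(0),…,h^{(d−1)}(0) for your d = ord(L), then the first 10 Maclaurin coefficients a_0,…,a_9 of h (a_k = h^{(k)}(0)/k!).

L = (3 + 6·x)·Dx + (-2 + 2·x + 4·x^2)·Dx^2  (order 2).
h: a_k = 0, 3, 9/4, 27/8, 309/64, 5049/640, 6669/512, 160749/7168, 641709/16384, 2283777/32768, …
ICs: h(0) = 0, h′(0) = 3.

f: a_k = 3, 3/2, -3/8, 3/16, -15/128, 21/256, -63/1024, 99/2048, -1287/32768, 2145/65536, …
g: a_k = 1, 1, 3, 5, 11, 21, 43, 85, 171, 341, …
Sym-product of L_f,L_g gives L₀ (≤ ord 1).
h=∫h₀ ⇒ L = L₀·Dx.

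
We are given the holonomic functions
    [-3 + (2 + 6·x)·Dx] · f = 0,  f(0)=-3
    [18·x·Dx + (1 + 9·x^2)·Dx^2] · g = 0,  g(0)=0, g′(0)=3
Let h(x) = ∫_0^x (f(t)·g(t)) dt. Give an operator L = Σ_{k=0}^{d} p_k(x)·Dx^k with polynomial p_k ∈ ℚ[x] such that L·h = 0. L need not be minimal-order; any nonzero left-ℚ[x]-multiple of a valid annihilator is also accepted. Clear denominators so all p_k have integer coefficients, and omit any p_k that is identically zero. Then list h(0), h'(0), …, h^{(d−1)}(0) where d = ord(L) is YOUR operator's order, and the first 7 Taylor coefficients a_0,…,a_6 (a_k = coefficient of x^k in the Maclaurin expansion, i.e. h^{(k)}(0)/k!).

f: a_k = -3, -9/2, 27/8, -81/16, 1215/128, -5103/256, 45927/1024, …
g: a_k = 0, 3, 0, -9, 0, 243/5, 0, …
Product ⇒ symmetric product L₀, ord ≤ 2.
∫: right-multiply L₀ by Dx.
L = (27 - 108·x - 81·x^2)·Dx + (-12 + 36·x + 324·x^2 + 324·x^3)·Dx^2 + (4 + 24·x + 72·x^2 + 216·x^3 + 324·x^4)·Dx^3  (order 3).
h: a_k = 0, 0, -9/2, -9/2, 297/32, 81/16, -31509/1280, …
ICs: h(0) = 0, h′(0) = 0, h′′(0) = -9.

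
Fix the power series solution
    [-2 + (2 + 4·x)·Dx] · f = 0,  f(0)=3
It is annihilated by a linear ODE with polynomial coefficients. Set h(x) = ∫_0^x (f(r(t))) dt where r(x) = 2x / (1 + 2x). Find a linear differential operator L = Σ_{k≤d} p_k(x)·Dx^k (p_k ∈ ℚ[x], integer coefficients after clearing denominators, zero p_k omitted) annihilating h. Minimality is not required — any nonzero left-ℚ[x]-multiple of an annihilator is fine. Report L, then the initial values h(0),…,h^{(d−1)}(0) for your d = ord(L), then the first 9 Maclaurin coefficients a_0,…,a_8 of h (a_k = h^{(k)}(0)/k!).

f: a_k = 3, 3, -3/2, 3/2, -15/8, 21/8, -63/16, 99/16, -1287/128, …
Change of var in L_f (x↦r) gives L₀.
h=∫h₀ ⇒ L = L₀·Dx.
L = -2·Dx + (1 + 8·x + 12·x^2)·Dx^2  (order 2).
h: a_k = 0, 3, 3, -6, 15, -222/5, 150, -3924/7, 2259, …
ICs: h(0) = 0, h′(0) = 3.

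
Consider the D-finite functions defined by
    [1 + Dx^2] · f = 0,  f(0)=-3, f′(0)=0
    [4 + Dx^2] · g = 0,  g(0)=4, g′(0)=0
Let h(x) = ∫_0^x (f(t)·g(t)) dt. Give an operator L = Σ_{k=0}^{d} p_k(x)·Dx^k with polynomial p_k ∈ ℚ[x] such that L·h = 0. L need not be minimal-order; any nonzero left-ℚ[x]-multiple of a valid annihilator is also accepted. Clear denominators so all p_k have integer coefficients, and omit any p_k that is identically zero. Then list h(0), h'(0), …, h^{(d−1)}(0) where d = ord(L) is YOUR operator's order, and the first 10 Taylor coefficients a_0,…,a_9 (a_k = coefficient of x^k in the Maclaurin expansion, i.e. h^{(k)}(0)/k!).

f: a_k = -3, 0, 3/2, 0, -1/8, 0, 1/240, 0, -1/13440, 0, …
g: a_k = 4, 0, -8, 0, 8/3, 0, -16/45, 0, 8/315, 0, …
L₀ := L_f ⊗_s L_g (sym. prod.), ord ≤ 4.
∫: right-multiply L₀ by Dx.
L = 9·Dx + 10·Dx^3 + Dx^5  (order 5).
h: a_k = 0, -12, 0, 10, 0, -41/10, 0, 73/84, 0, -3281/30240, …
ICs: h(0) = 0, h′(0) = -12, h′′(0) = 0, h′′′(0) = 60, h′′′′(0) = 0.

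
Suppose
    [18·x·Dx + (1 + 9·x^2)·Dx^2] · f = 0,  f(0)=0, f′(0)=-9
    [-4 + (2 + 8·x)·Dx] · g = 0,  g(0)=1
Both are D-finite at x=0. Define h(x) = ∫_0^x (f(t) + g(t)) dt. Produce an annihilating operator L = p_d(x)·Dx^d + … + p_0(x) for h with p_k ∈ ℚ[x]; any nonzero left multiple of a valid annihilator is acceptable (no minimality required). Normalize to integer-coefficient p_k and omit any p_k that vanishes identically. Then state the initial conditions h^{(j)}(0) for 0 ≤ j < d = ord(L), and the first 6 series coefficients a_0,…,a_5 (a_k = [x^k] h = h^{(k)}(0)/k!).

f: a_k = 0, -9, 0, 27, 0, -729/5, …
g: a_k = 1, 2, -2, 4, -10, 28, …
h₀=f+g: left-lcm gives L₀, ord ≤ 3.
Integrate: L := L₀·Dx.
L = (-36 - 360·x + 972·x^2 + 1944·x^3)·Dx^2 + (-30 - 144·x - 18·x^2 + 3888·x^3 + 6804·x^4)·Dx^3 + (-2 + 10·x + 108·x^2 + 306·x^3 + 1134·x^4 + 1944·x^5)·Dx^4  (order 4).
h: a_k = 0, 1, -7/2, -2/3, 31/4, -2, …
ICs: h(0) = 0, h′(0) = 1, h′′(0) = -7, h′′′(0) = -4.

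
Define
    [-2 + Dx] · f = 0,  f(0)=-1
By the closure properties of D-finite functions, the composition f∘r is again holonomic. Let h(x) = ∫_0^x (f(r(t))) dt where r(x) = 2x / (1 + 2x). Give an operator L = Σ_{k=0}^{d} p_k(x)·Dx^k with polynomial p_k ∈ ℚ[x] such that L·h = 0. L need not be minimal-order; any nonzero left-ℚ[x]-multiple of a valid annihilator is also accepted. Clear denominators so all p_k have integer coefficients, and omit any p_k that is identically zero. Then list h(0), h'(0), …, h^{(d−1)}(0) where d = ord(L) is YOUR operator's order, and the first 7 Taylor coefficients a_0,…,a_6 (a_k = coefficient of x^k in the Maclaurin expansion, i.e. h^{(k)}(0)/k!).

L = -4·Dx + (1 + 4·x + 4·x^2)·Dx^2  (order 2).
h: a_k = 0, -1, -2, 0, 4/3, -32/15, 32/15, …
ICs: h(0) = 0, h′(0) = -1.

f: a_k = -1, -2, -2, -4/3, -2/3, -4/15, -4/45, …
L₀ from L_f via x↦r, Dx↦r'^{-1}Dx.
∫: right-multiply L₀ by Dx.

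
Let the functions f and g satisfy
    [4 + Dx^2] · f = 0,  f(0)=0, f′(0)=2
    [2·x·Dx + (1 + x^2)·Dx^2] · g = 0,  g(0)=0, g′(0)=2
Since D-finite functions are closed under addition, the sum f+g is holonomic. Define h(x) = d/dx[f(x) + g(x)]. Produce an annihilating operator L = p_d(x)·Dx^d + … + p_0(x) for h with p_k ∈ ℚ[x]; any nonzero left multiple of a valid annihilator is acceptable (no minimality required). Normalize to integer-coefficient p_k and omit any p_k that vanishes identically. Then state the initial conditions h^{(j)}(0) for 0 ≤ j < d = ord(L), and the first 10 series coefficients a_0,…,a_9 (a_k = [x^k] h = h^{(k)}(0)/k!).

f: a_k = 0, 2, 0, -4/3, 0, 4/15, 0, -8/315, 0, 4/2835, …
g: a_k = 0, 2, 0, -2/3, 0, 2/5, 0, -2/7, 0, 2/9, …
h₀=f+g: left-lcm gives L₀, ord ≤ 4.
h₀' ⇒ L via d/dx closure of L₀.
L = (-32·x + 80·x^3 + 16·x^5) + (4 + 32·x^2 + 36·x^4 + 8·x^6)·Dx + (-8·x + 20·x^3 + 4·x^5)·Dx^2 + (1 + 8·x^2 + 9·x^4 + 2·x^6)·Dx^3  (order 3).
h: a_k = 4, 0, -6, 0, 10/3, 0, -98/45, 0, 634/315, 0, …
ICs: h(0) = 4, h′(0) = 0, h′′(0) = -12.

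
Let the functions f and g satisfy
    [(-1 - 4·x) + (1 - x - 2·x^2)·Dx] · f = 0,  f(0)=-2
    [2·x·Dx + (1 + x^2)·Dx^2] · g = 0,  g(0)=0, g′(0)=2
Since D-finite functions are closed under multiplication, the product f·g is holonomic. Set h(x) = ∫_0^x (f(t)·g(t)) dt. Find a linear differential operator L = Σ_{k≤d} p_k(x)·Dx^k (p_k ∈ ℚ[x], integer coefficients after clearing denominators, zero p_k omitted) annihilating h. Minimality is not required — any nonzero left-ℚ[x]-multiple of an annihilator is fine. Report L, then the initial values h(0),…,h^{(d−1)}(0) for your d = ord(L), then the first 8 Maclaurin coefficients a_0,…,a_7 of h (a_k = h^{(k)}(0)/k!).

f: a_k = -2, -2, -6, -10, -22, -42, -86, -170, …
g: a_k = 0, 2, 0, -2/3, 0, 2/5, 0, -2/7, …
f·g: L₀ = L_f ⊗_s L_g, ord ≤ 1·2.
h=∫₀ˣh₀: take L = L₀·Dx.
L = (4 + 2·x + 12·x^2)·Dx + (2 + 6·x + 4·x^2 + 12·x^3)·Dx^2 + (-1 + x + x^2 + x^3 + 2·x^4)·Dx^3  (order 3).
h: a_k = 0, 0, -2, -4/3, -8/3, -56/15, -34/5, -1172/105, …
ICs: h(0) = 0, h′(0) = 0, h′′(0) = -4.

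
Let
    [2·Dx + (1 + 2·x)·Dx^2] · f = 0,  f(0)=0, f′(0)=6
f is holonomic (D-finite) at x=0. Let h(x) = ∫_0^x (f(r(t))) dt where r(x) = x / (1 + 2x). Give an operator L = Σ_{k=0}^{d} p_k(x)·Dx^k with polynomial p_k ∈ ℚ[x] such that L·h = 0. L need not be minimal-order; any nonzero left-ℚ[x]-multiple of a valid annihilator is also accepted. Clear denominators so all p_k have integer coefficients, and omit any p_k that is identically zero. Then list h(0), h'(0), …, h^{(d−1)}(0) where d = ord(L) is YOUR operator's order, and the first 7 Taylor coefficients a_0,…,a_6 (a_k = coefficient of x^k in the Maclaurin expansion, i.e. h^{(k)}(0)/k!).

f: a_k = 0, 6, -6, 8, -12, 96/5, -32, …
Substitute x→r, Dx→(1/r')Dx; clear ⇒ L₀.
Integrate: L := L₀·Dx.
L = (6 + 16·x)·Dx^2 + (1 + 6·x + 8·x^2)·Dx^3  (order 3).
h: a_k = 0, 0, 3, -6, 14, -36, 496/5, …
ICs: h(0) = 0, h′(0) = 0, h′′(0) = 6.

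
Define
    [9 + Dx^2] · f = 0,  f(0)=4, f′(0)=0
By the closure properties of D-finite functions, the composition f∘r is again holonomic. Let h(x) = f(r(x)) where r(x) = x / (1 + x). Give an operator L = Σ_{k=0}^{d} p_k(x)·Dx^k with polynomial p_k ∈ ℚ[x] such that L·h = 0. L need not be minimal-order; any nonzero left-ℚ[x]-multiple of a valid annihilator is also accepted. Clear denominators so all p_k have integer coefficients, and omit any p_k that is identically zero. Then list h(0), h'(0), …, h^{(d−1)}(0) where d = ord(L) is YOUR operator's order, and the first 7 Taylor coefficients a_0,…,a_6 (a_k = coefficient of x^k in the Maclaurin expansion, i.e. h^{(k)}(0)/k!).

L = 9 + (2 + 6·x + 6·x^2 + 2·x^3)·Dx + (1 + 4·x + 6·x^2 + 4·x^3 + x^4)·Dx^2  (order 2).
h: a_k = 4, 0, -18, 36, -81/2, 18, 819/20, …
ICs: h(0) = 4, h′(0) = 0.

f: a_k = 4, 0, -18, 0, 27/2, 0, -81/20, …
L₀ from L_f via x↦r, Dx↦r'^{-1}Dx.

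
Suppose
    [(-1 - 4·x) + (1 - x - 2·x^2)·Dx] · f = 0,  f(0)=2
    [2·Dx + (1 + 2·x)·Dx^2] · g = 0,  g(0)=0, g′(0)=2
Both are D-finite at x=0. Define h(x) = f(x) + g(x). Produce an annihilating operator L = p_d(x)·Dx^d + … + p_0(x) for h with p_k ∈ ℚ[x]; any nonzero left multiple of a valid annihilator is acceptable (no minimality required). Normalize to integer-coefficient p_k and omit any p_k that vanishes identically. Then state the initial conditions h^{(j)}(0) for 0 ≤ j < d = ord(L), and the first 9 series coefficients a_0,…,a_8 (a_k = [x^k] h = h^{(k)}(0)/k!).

L = (54 + 228·x + 432·x^2 + 288·x^3 + 192·x^4)·Dx + (11 + 124·x + 464·x^2 + 704·x^3 + 592·x^4 + 320·x^5)·Dx^2 + (-4 - 19·x - 17·x^2 + 42·x^3 + 116·x^4 + 136·x^5 + 64·x^6)·Dx^3  (order 3).
h: a_k = 2, 4, 4, 38/3, 18, 242/5, 226/3, 1318/7, 310, …
ICs: h(0) = 2, h′(0) = 4, h′′(0) = 8.

f: a_k = 2, 2, 6, 10, 22, 42, 86, 170, 342, …
g: a_k = 0, 2, -2, 8/3, -4, 32/5, -32/3, 128/7, -32, …
h₀=f+g: left-lcm gives L₀, ord ≤ 3.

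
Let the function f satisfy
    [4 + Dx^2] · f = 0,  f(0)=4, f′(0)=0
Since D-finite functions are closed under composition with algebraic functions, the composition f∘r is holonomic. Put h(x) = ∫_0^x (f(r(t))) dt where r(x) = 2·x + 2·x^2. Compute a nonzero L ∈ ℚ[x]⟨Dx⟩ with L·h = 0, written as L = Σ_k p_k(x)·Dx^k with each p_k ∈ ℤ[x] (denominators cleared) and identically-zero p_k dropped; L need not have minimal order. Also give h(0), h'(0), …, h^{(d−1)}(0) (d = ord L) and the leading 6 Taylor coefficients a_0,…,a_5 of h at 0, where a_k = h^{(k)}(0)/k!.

f: a_k = 4, 0, -8, 0, 8/3, 0, …
Substitute x→r, Dx→(1/r')Dx; clear ⇒ L₀.
Integrate: L := L₀·Dx.
L = (16 + 96·x + 192·x^2 + 128·x^3)·Dx - 2·Dx^2 + (1 + 2·x)·Dx^3  (order 3).
h: a_k = 0, 4, 0, -32/3, -16, 32/15, …
ICs: h(0) = 0, h′(0) = 4, h′′(0) = 0.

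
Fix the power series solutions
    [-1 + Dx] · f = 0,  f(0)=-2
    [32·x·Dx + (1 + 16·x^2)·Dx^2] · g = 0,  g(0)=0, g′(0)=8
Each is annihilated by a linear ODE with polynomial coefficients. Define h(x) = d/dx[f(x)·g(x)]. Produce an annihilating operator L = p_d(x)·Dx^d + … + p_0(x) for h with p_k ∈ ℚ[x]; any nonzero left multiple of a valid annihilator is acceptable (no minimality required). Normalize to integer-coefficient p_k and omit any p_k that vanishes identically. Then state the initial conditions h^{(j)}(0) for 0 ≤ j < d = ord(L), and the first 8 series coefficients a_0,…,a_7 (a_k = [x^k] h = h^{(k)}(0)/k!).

L = (-31 - 64·x + 1568·x^2 - 1024·x^3 + 256·x^4) + (30 + 96·x - 1600·x^2 + 1536·x^3 - 512·x^4)·Dx + (1 - 32·x + 32·x^2 - 512·x^3 + 256·x^4)·Dx^2  (order 2).
h: a_k = -16, -32, 232, 992/3, -3886, -14492/3, 940403/15, 4650136/63, …
ICs: h(0) = -16, h′(0) = -32.

f: a_k = -2, -2, -1, -1/3, -1/12, -1/60, -1/360, -1/2520, …
g: a_k = 0, 8, 0, -128/3, 0, 2048/5, 0, -32768/7, …
Sym-product of L_f,L_g gives L₀ (≤ ord 2).
h=h₀': d/dx-closure on L₀ ⇒ L.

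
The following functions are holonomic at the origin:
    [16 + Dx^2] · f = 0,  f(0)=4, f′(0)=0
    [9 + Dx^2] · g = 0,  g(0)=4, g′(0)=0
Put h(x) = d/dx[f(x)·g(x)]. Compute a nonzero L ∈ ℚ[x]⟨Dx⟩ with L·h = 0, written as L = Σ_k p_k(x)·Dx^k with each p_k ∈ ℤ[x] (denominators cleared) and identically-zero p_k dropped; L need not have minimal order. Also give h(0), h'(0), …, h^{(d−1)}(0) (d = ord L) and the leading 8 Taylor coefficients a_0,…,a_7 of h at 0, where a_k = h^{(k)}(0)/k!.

f: a_k = 4, 0, -32, 0, 128/3, 0, -1024/45, 0, …
g: a_k = 4, 0, -18, 0, 27/2, 0, -81/20, 0, …
Sym-product of L_f,L_g gives L₀ (≤ ord 4).
h₀' ⇒ L via d/dx closure of L₀.
L = 49 + 50·Dx^2 + Dx^4  (order 4).
h: a_k = 0, -400, 0, 9608/3, 0, -23530/3, 0, 2882401/315, …
ICs: h(0) = 0, h′(0) = -400, h′′(0) = 0, h′′′(0) = 19216.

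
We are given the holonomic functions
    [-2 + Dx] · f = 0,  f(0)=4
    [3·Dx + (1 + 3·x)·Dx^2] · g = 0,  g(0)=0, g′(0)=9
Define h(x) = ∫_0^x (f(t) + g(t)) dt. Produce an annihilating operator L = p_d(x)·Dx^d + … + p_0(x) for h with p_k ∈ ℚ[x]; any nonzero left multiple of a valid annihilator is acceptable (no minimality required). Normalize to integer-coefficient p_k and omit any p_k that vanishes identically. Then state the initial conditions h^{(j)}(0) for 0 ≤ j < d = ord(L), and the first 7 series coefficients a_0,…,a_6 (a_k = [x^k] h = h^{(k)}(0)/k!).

L = (-48 - 36·x)·Dx^2 + (14 - 24·x - 36·x^2)·Dx^3 + (5 + 21·x + 18·x^2)·Dx^4  (order 4).
h: a_k = 0, 4, 17/2, -11/6, 97/12, -697/60, 2203/90, …
ICs: h(0) = 0, h′(0) = 4, h′′(0) = 17, h′′′(0) = -11.

f: a_k = 4, 8, 8, 16/3, 8/3, 16/15, 16/45, …
g: a_k = 0, 9, -27/2, 27, -243/4, 729/5, -729/2, …
f+g: L₀ = lclm(L_f,L_g), ord ≤ 1+2.
h=∫₀ˣh₀: take L = L₀·Dx.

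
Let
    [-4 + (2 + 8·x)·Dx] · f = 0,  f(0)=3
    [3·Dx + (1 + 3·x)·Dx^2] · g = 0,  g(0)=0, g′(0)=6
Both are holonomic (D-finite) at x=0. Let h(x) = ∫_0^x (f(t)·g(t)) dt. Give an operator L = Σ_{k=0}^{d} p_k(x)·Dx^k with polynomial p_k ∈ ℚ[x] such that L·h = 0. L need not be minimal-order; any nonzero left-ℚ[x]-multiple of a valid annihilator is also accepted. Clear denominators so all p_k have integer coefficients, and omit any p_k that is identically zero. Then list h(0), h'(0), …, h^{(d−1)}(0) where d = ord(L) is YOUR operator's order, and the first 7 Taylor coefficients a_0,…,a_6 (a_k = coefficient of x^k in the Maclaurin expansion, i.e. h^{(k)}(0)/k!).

L = (6 + 12·x)·Dx + (-1 - 4·x)·Dx^2 + (1 + 11·x + 40·x^2 + 48·x^3)·Dx^3  (order 3).
h: a_k = 0, 0, 9, 3, -9, 45/2, -579/10, …
ICs: h(0) = 0, h′(0) = 0, h′′(0) = 18.

f: a_k = 3, 6, -6, 12, -30, 84, -252, …
g: a_k = 0, 6, -9, 18, -81/2, 486/5, -243, …
L₀ := L_f ⊗_s L_g (sym. prod.), ord ≤ 2.
∫: right-multiply L₀ by Dx.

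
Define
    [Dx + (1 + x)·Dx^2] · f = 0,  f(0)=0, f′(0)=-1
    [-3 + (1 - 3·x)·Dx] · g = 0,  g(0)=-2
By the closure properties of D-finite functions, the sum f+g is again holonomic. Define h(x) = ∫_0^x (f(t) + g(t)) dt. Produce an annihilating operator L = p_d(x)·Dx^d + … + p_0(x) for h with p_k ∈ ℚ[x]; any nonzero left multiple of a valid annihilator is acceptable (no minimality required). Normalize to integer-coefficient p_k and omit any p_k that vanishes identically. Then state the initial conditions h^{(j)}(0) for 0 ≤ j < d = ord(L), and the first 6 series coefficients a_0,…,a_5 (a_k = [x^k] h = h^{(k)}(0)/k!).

L = (-66 - 18·x)·Dx^2 + (-52 - 120·x - 36·x^2)·Dx^3 + (7 - 11·x - 27·x^2 - 9·x^3)·Dx^4  (order 4).
h: a_k = 0, -2, -7/2, -35/6, -163/12, -647/20, …
ICs: h(0) = 0, h′(0) = -2, h′′(0) = -7, h′′′(0) = -35.

f: a_k = 0, -1, 1/2, -1/3, 1/4, -1/5, …
g: a_k = -2, -6, -18, -54, -162, -486, …
f+g: L₀ = lclm(L_f,L_g), ord ≤ 2+1.
Integrate: L := L₀·Dx.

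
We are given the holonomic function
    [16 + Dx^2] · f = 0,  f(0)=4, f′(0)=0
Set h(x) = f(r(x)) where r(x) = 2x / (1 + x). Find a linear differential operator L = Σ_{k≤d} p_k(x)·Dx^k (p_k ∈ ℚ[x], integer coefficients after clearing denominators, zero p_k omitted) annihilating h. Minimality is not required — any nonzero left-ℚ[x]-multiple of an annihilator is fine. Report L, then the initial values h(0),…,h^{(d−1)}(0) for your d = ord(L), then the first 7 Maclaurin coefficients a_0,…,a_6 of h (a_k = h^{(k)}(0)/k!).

L = 64 + (2 + 6·x + 6·x^2 + 2·x^3)·Dx + (1 + 4·x + 6·x^2 + 4·x^3 + x^4)·Dx^2  (order 2).
h: a_k = 4, 0, -128, 256, 896/3, -6656/3, 212864/45, …
ICs: h(0) = 4, h′(0) = 0.

f: a_k = 4, 0, -32, 0, 128/3, 0, -1024/45, …
L₀ from L_f via x↦r, Dx↦r'^{-1}Dx.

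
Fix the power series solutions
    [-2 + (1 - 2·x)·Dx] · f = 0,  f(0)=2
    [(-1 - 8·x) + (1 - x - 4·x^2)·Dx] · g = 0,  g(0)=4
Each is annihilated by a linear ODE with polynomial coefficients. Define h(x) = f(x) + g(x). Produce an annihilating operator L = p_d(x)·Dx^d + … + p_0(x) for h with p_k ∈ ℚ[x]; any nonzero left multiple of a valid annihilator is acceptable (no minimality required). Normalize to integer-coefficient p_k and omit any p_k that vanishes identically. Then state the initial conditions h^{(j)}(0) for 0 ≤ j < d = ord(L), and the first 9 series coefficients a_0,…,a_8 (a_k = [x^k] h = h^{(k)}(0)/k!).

f: a_k = 2, 4, 8, 16, 32, 64, 128, 256, 512, …
g: a_k = 4, 4, 20, 36, 116, 260, 724, 1764, 4660, …
f+g: L₀ = lclm(L_f,L_g), ord ≤ 1+1.
L = (12 - 48·x + 192·x^2 - 128·x^3) + (-2 - 96·x^2 + 352·x^3 - 256·x^4)·Dx + (-1 + 11·x - 30·x^2 + 80·x^4 - 64·x^5)·Dx^2  (order 2).
h: a_k = 6, 8, 28, 52, 148, 324, 852, 2020, 5172, …
ICs: h(0) = 6, h′(0) = 8.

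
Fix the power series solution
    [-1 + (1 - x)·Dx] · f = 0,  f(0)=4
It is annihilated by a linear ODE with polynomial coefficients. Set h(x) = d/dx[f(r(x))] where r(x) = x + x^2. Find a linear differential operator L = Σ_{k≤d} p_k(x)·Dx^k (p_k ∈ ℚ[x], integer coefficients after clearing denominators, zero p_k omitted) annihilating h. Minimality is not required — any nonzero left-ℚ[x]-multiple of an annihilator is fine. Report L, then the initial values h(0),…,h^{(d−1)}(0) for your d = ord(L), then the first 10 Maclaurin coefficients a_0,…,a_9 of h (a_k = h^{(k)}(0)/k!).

L = (4 + 6·x + 6·x^2) + (-1 - x + 3·x^2 + 2·x^3)·Dx  (order 1).
h: a_k = 4, 16, 36, 80, 160, 312, 588, 1088, 1980, 3560, …
ICs: h(0) = 4.

f: a_k = 4, 4, 4, 4, 4, 4, 4, 4, 4, 4, …
Substitute x→r, Dx→(1/r')Dx; clear ⇒ L₀.
h₀' ⇒ L via d/dx closure of L₀.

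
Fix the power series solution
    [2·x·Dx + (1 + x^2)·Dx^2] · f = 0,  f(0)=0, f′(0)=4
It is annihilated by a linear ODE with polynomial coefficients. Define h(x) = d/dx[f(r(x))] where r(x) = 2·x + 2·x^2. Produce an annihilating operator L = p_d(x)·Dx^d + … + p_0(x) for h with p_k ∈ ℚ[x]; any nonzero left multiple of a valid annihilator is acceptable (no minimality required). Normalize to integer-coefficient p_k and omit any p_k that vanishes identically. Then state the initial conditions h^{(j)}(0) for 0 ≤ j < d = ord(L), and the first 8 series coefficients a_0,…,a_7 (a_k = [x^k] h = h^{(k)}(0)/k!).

f: a_k = 0, 4, 0, -4/3, 0, 4/5, 0, -4/7, …
L₀ from L_f via x↦r, Dx↦r'^{-1}Dx.
h=h₀': d/dx-closure on L₀ ⇒ L.
L = (-2 + 8·x + 32·x^2 + 48·x^3 + 24·x^4) + (1 + 2·x + 4·x^2 + 16·x^3 + 20·x^4 + 8·x^5)·Dx  (order 1).
h: a_k = 8, 16, -32, -128, -32, 704, 1280, -2048, …
ICs: h(0) = 8.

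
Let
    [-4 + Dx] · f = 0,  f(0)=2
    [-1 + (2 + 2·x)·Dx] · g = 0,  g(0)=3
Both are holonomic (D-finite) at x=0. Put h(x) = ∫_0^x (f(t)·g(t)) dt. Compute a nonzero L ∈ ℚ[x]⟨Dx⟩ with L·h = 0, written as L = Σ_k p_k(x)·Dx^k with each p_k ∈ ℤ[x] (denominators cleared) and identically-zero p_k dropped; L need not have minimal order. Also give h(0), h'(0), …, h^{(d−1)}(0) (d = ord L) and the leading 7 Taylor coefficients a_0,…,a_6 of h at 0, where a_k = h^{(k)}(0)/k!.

L = (-9 - 8·x)·Dx + (2 + 2·x)·Dx^2  (order 2).
h: a_k = 0, 6, 27/2, 79/4, 683/32, 5841/320, 49553/3840, …
ICs: h(0) = 0, h′(0) = 6.

f: a_k = 2, 8, 16, 64/3, 64/3, 256/15, 512/45, …
g: a_k = 3, 3/2, -3/8, 3/16, -15/128, 21/256, -63/1024, …
f·g: L₀ = L_f ⊗_s L_g, ord ≤ 1·1.
Integrate: L := L₀·Dx.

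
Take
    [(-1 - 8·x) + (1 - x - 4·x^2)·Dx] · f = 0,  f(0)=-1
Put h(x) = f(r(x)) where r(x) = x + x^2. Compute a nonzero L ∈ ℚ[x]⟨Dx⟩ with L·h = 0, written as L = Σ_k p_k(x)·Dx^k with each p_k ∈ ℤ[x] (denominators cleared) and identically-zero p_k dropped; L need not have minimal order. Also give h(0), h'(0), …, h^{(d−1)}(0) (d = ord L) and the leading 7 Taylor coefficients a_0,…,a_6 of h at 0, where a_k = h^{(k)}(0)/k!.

L = (1 + 10·x + 24·x^2 + 16·x^3) + (-1 + x + 5·x^2 + 8·x^3 + 4·x^4)·Dx  (order 1).
h: a_k = -1, -1, -6, -19, -61, -208, -689, …
ICs: h(0) = -1.

f: a_k = -1, -1, -5, -9, -29, -65, -181, …
L₀ from L_f via x↦r, Dx↦r'^{-1}Dx.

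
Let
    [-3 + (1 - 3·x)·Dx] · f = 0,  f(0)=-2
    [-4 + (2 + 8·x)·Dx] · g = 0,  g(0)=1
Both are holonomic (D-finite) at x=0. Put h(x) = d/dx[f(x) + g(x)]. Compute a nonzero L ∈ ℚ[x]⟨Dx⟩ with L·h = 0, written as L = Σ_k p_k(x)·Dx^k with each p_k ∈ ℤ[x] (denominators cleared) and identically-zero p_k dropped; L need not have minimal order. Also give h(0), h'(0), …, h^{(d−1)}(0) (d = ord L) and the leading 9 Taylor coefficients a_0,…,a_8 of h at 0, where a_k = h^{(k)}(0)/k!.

L = (-90 - 108·x) + (-21 - 252·x - 378·x^2)·Dx + (4 + 13·x - 39·x^2 - 108·x^3)·Dx^2  (order 2).
h: a_k = -4, -40, -150, -688, -2290, -9252, -28770, -111840, -328554, …
ICs: h(0) = -4, h′(0) = -40.

f: a_k = -2, -6, -18, -54, -162, -486, -1458, -4374, -13122, …
g: a_k = 1, 2, -2, 4, -10, 28, -84, 264, -858, …
Sum ⇒ L₀ = lclm(L_f,L_g) in ℚ(x)⟨Dx⟩.
h₀' ⇒ L via d/dx closure of L₀.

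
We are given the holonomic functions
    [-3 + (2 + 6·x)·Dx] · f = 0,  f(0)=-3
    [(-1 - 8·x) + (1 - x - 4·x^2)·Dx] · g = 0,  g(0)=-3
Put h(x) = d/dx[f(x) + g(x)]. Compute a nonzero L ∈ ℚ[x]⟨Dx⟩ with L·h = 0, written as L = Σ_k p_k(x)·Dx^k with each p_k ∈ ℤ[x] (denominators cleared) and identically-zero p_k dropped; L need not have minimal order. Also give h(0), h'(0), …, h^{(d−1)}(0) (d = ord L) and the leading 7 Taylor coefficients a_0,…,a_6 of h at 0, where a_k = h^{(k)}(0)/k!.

f: a_k = -3, -9/2, 27/8, -81/16, 1215/128, -5103/256, 45927/1024, …
g: a_k = -3, -3, -15, -27, -87, -195, -543, …
Sum ⇒ L₀ = lclm(L_f,L_g) in ℚ(x)⟨Dx⟩.
h₀' ⇒ L via d/dx closure of L₀.
L = (-594 - 4230·x - 12960·x^2 - 14400·x^3 - 17280·x^4) + (-189 - 3054·x - 16389·x^2 - 38544·x^3 - 55440·x^4 - 51840·x^5)·Dx + (46 + 350·x + 794·x^2 - 198·x^3 - 5376·x^4 - 13920·x^5 - 11520·x^6)·Dx^2  (order 2).
h: a_k = -15/2, -93/4, -1539/16, -9921/32, -275115/256, -1530315/512, -20482119/2048, …
ICs: h(0) = -15/2, h′(0) = -93/4.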